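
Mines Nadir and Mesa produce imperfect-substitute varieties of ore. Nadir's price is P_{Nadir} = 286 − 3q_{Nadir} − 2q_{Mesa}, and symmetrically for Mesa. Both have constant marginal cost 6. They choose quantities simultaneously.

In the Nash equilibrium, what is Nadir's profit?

3675

Mine Nadir's profit: π = q_{Nadir}(286 − 3q_{Nadir} − 2q_{Mesa}) − 6q_{Nadir}.
∂π/∂q_{Nadir} = 280 − 6q_{Nadir} − 2q_{Mesa} = 0 ⇒ q_{Nadir} = 140/3 − (1/3)q_{Mesa}.
The game is symmetric, so in equilibrium q_{Mesa} = q_{Nadir}: the reaction function gives (4/3)q_{Nadir} = 140/3, hence q_{Nadir} = 35.
P_{Nadir} = 286 − 3·35 − 2·35 = 111.
Profit = (111 − 6)·35 = 3675.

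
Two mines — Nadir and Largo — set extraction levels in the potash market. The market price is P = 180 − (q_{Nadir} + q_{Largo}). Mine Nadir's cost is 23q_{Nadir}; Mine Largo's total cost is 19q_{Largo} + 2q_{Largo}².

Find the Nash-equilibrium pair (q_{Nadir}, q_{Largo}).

Mine Nadir's profit: π = q_{Nadir}(180 − (q_{Nadir} + q_{Largo})) − 23q_{Nadir}.
∂π/∂q_{Nadir} = 157 − 2q_{Nadir} − q_{Largo} = 0, so q_{Nadir} = 78.5 − 0.5q_{Largo}.
For Largo: ∂π/∂q_{Largo} = 161 − 6q_{Largo} − q_{Nadir} = 0 ⇒ q_{Largo} = 161/6 − (1/6)q_{Nadir}.
Substituting the second reaction function into the first: q_{Nadir} = 78.5 − 0.5(161/6 − (1/6)q_{Nadir}), which gives (11/12)q_{Nadir} = 781/12 ⇒ q_{Nadir} = 71.
Then q_{Largo} = 161/6 − (1/6)·71 = 15.

71, 15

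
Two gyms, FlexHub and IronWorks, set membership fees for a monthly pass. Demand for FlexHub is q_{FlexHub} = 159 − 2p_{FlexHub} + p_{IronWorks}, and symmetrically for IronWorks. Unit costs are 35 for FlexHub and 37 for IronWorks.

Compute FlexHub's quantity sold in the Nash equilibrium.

83.2

FlexHub's profit: π = (p_{FlexHub} − 35)(159 − 2p_{FlexHub} + p_{IronWorks}).
∂π/∂p_{FlexHub} = 229 − 4p_{FlexHub} + p_{IronWorks} = 0 ⇒ p_{FlexHub} = 57.25 + 0.25p_{IronWorks}.
Similarly p_{IronWorks} = 58.25 + 0.25p_{FlexHub}.
Substituting the second reaction function into the first: p_{FlexHub} = 57.25 + 0.25(58.25 + 0.25p_{FlexHub}), which gives 0.9375p_{FlexHub} = 71.8125 ⇒ p_{FlexHub} = 76.6.
Then p_{IronWorks} = 58.25 + 0.25·76.6 = 77.4.
q_{FlexHub} = 159 − 2·76.6 + 77.4 = 83.2.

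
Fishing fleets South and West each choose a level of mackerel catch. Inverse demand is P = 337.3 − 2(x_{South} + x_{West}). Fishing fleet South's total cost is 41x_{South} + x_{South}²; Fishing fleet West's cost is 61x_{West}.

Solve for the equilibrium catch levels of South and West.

Fishing fleet South's profit: π = x_{South}(337.3 − 2(x_{South} + x_{West})) − 41x_{South} − x_{South}².
∂π/∂x_{South} = 296.3 − 6x_{South} − 2x_{West} = 0, so x_{South} = 2963/60 − (1/3)x_{West}.
For West: ∂π/∂x_{West} = 276.3 − 4x_{West} − 2x_{South} = 0 ⇒ x_{West} = 69.075 − 0.5x_{South}.
Solving the two reaction functions simultaneously: (1 − (−1/3)(−0.5))x_{South} = 2963/60 − (1/3)·69.075, so (5/6)x_{South} = 3163/120 and x_{South} = 31.63.
Then x_{West} = 69.075 − 0.5·31.63 = 53.26.

31.63, 53.26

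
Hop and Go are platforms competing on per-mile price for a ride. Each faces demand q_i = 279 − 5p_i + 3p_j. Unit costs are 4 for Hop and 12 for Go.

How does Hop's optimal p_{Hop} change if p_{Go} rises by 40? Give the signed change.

12

Hop's profit: π = (p_{Hop} − 4)(279 − 5p_{Hop} + 3p_{Go}).
∂π/∂p_{Hop} = 299 − 10p_{Hop} + 3p_{Go} = 0 ⇒ p_{Hop} = 29.9 + 0.3p_{Go}.
The reaction-function slope is 0.3, so a 40-unit rise in p_{Go} moves p_{Hop} by 0.3 × 40 = 12. Hop's best response rises — the actions are strategic complements.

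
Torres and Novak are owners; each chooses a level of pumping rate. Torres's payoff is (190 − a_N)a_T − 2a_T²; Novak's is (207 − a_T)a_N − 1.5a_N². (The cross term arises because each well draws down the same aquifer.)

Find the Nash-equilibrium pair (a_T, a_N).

33, 58

Expanding Torres's payoff: 190a_T − a_Na_T − 2a_T².
∂π/∂a_T = 190 − a_N − 4a_T = 0, so a_T = 47.5 − 0.25a_N.
Likewise for Novak: a_N = 69 − (1/3)a_T.
Substituting the second reaction function into the first: a_T = 47.5 − 0.25(69 − (1/3)a_T), which gives (11/12)a_T = 30.25 ⇒ a_T = 33.
Then a_N = 69 − (1/3)·33 = 58.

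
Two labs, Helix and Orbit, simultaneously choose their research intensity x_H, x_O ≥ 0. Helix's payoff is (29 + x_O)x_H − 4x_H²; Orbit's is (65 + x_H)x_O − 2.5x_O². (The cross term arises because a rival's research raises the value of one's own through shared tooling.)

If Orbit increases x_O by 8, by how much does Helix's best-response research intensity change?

1

Expanding Helix's payoff: 29x_H + x_Ox_H − 4x_H².
∂π/∂x_H = 29 + x_O − 8x_H = 0, so x_H = 3.625 + 0.125x_O.
The reaction-function slope is 0.125, so an 8-unit rise in x_O moves x_H by 0.125 × 8 = 1. Helix's best response rises — the actions are strategic complements.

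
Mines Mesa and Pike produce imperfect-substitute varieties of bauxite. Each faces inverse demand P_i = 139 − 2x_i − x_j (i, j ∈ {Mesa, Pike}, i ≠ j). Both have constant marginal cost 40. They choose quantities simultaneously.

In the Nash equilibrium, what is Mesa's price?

Mine Mesa's profit: π = x_{Mesa}(139 − 2x_{Mesa} − x_{Pike}) − 40x_{Mesa}.
∂π/∂x_{Mesa} = 99 − 4x_{Mesa} − x_{Pike} = 0 ⇒ x_{Mesa} = 24.75 − 0.25x_{Pike}.
By symmetry x_{Pike} = x_{Mesa}; substituting into the reaction function, 1.25x_{Mesa} = 24.75 and x_{Mesa} = 19.8.
P_{Mesa} = 139 − 2·19.8 − 19.8 = 79.6.

79.6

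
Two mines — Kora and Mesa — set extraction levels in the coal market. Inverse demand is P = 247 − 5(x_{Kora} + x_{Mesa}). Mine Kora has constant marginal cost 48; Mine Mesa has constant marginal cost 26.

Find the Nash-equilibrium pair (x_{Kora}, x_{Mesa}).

Mine Kora's profit: π = x_{Kora}(247 − 5(x_{Kora} + x_{Mesa})) − 48x_{Kora}.
∂π/∂x_{Kora} = 199 − 10x_{Kora} − 5x_{Mesa} = 0, so x_{Kora} = 19.9 − 0.5x_{Mesa}.
By the same steps for Mesa: x_{Mesa} = 22.1 − 0.5x_{Kora}.
Substituting the second reaction function into the first: x_{Kora} = 19.9 − 0.5(22.1 − 0.5x_{Kora}), which gives 0.75x_{Kora} = 8.85 ⇒ x_{Kora} = 11.8.
Then x_{Mesa} = 22.1 − 0.5·11.8 = 16.2.

11.8, 16.2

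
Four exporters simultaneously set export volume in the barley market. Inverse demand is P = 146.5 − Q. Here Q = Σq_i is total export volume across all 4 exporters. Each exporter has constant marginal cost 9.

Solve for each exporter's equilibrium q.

A representative exporter's profit is π_i = q_i(146.5 − Q) − 9q_i, with Q = q_i + Σ_{j≠i} q_j.
First-order condition: 137.5 − 2q_i − Σ_{j≠i} q_j = 0.
Imposing symmetry (q_j = q for all j) turns Σ_{j≠i} q_j into 3q, so 137.5 = 5q and q = 27.5.

27.5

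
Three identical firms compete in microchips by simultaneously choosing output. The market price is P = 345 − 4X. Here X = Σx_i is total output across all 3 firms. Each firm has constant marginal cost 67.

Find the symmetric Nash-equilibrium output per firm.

A representative firm's profit is π_i = x_i(345 − 4X) − 67x_i, with X = x_i + Σ_{j≠i} x_j.
First-order condition: 278 − 8x_i − 4Σ_{j≠i} x_j = 0.
With identical firms, set every x_j = x: then 278 − 8x − 8x = 0, i.e. x = 278/16 = 17.375.

17.375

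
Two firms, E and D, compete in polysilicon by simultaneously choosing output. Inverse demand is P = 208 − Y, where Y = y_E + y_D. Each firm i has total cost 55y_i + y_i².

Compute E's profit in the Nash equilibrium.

Firm E's profit: π = y_E(208 − (y_E + y_D)) − 55y_E − y_E².
∂π/∂y_E = 153 − 4y_E − y_D = 0, so y_E = 38.25 − 0.25y_D.
Setting y_E = y_D in the reaction function: y_E = 38.25 − 0.25y_E, so y_E = 38.25 / 1.25 = 30.6.
Price P = 208 − 61.2 = 146.8.
E's profit: (146.8 − 55)·30.6 − (30.6)² = 1872.72.

1872.72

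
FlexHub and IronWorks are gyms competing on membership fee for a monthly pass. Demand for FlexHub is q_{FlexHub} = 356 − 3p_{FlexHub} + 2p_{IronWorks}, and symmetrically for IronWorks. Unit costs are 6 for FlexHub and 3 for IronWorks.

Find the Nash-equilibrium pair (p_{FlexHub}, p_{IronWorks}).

92.9375, 91.8125

FlexHub's profit: π = (p_{FlexHub} − 6)(356 − 3p_{FlexHub} + 2p_{IronWorks}).
∂π/∂p_{FlexHub} = 374 − 6p_{FlexHub} + 2p_{IronWorks} = 0 ⇒ p_{FlexHub} = 187/3 + (1/3)p_{IronWorks}.
Similarly p_{IronWorks} = 365/6 + (1/3)p_{FlexHub}.
Solving the two reaction functions simultaneously: (1 − (1/3)(1/3))p_{FlexHub} = 187/3 + (1/3)·(365/6), so (8/9)p_{FlexHub} = 1487/18 and p_{FlexHub} = 92.9375.
Then p_{IronWorks} = 365/6 + (1/3)·92.9375 = 91.8125.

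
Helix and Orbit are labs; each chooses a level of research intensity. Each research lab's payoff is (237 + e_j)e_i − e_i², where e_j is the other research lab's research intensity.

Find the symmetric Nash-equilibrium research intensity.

237

Helix's payoff is (237 + e_O)e_H − e_H².
∂π/∂e_H = 237 + e_O − 2e_H = 0, so e_H = 118.5 + 0.5e_O.
The game is symmetric, so in equilibrium e_O = e_H: the reaction function gives 0.5e_H = 118.5, hence e_H = 237.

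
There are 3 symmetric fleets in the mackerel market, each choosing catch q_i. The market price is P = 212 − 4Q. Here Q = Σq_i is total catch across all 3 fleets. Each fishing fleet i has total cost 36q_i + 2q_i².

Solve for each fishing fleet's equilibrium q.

8.8

A representative fishing fleet's profit is π_i = q_i(212 − 4Q) − 36q_i − 2q_i², with Q = q_i + Σ_{j≠i} q_j.
First-order condition: 176 − 12q_i − 4Σ_{j≠i} q_j = 0.
With identical fishing fleets, set every q_j = q: then 176 − 12q − 8q = 0, i.e. q = 176/20 = 8.8.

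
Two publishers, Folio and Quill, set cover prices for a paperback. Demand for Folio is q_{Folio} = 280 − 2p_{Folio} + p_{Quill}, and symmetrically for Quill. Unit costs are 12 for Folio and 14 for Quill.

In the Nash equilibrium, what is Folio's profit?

Folio's profit: π = (p_{Folio} − 12)(280 − 2p_{Folio} + p_{Quill}).
∂π/∂p_{Folio} = 304 − 4p_{Folio} + p_{Quill} = 0 ⇒ p_{Folio} = 76 + 0.25p_{Quill}.
Similarly p_{Quill} = 77 + 0.25p_{Folio}.
Plugging p_{Quill} into Folio's best response: p_{Folio} = 76 + 0.25(77 + 0.25p_{Folio}) ⇒ 0.9375p_{Folio} = 95.25, so p_{Folio} = 101.6.
Then p_{Quill} = 77 + 0.25·101.6 = 102.4.
q_{Folio} = 280 − 2·101.6 + 102.4 = 179.2.
Profit = (101.6 − 12)·179.2 = 16056.32.

16056.32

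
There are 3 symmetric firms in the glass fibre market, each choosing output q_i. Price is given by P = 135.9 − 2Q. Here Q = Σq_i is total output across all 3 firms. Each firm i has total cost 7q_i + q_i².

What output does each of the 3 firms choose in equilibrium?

12.89

A representative firm's profit is π_i = q_i(135.9 − 2Q) − 7q_i − q_i², with Q = q_i + Σ_{j≠i} q_j.
First-order condition: 128.9 − 6q_i − 2Σ_{j≠i} q_j = 0.
Imposing symmetry (q_j = q for all j) turns Σ_{j≠i} q_j into 2q, so 128.9 = 10q and q = 12.89.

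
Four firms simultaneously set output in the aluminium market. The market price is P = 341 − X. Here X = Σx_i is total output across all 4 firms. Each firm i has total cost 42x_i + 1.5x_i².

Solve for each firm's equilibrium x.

A representative firm's profit is π_i = x_i(341 − X) − 42x_i − 1.5x_i², with X = x_i + Σ_{j≠i} x_j.
First-order condition: 299 − 5x_i − Σ_{j≠i} x_j = 0.
In a symmetric equilibrium every firm chooses the same x, so Σ_{j≠i} x_j = 3x. The condition becomes 299 − 8x = 0, giving x = 299/8 = 37.375.

37.375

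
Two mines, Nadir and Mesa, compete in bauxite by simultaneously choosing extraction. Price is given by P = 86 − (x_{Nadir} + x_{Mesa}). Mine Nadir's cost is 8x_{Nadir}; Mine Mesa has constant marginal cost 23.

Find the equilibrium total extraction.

Mine Nadir's profit: π = x_{Nadir}(86 − (x_{Nadir} + x_{Mesa})) − 8x_{Nadir}.
∂π/∂x_{Nadir} = 78 − 2x_{Nadir} − x_{Mesa} = 0, so x_{Nadir} = 39 − 0.5x_{Mesa}.
By the same steps for Mesa: x_{Mesa} = 31.5 − 0.5x_{Nadir}.
Plugging x_{Mesa} into Nadir's best response: x_{Nadir} = 39 − 0.5(31.5 − 0.5x_{Nadir}) ⇒ 0.75x_{Nadir} = 23.25, so x_{Nadir} = 31.
Then x_{Mesa} = 31.5 − 0.5·31 = 16.
Total extraction: 31 + 16 = 47.

47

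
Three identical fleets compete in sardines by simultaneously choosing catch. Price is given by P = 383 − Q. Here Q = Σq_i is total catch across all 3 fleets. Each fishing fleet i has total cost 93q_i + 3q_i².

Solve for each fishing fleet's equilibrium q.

29

A representative fishing fleet's profit is π_i = q_i(383 − Q) − 93q_i − 3q_i², with Q = q_i + Σ_{j≠i} q_j.
First-order condition: 290 − 8q_i − Σ_{j≠i} q_j = 0.
In a symmetric equilibrium every fishing fleet chooses the same q, so Σ_{j≠i} q_j = 2q. The condition becomes 290 − 10q = 0, giving q = 290/10 = 29.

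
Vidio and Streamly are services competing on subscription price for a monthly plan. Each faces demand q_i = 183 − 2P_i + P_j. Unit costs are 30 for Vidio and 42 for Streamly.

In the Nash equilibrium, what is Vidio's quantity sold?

105.2

Vidio's profit: π = (P_{Vidio} − 30)(183 − 2P_{Vidio} + P_{Streamly}).
∂π/∂P_{Vidio} = 243 − 4P_{Vidio} + P_{Streamly} = 0 ⇒ P_{Vidio} = 60.75 + 0.25P_{Streamly}.
Similarly P_{Streamly} = 66.75 + 0.25P_{Vidio}.
Solving the two reaction functions simultaneously: (1 − (0.25)(0.25))P_{Vidio} = 60.75 + 0.25·66.75, so 0.9375P_{Vidio} = 77.4375 and P_{Vidio} = 82.6.
Then P_{Streamly} = 66.75 + 0.25·82.6 = 87.4.
q_{Vidio} = 183 − 2·82.6 + 87.4 = 105.2.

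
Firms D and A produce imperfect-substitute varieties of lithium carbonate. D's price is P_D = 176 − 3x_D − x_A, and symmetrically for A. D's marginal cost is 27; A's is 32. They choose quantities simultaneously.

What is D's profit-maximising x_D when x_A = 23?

21

Firm D's profit: π = x_D(176 − 3x_D − x_A) − 27x_D.
∂π/∂x_D = 149 − 6x_D − x_A = 0 ⇒ x_D = 149/6 − (1/6)x_A.
At x_A = 23: x_D = 149/6 − (1/6)·23 = 21.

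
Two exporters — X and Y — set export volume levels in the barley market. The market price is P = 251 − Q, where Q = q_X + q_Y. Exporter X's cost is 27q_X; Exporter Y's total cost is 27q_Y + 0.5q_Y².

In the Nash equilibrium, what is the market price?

Exporter X's profit: π = q_X(251 − (q_X + q_Y)) − 27q_X.
∂π/∂q_X = 224 − 2q_X − q_Y = 0, so q_X = 112 − 0.5q_Y.
For Y: ∂π/∂q_Y = 224 − 3q_Y − q_X = 0 ⇒ q_Y = 224/3 − (1/3)q_X.
Plugging q_Y into X's best response: q_X = 112 − 0.5(224/3 − (1/3)q_X) ⇒ (5/6)q_X = 224/3, so q_X = 89.6.
Then q_Y = 224/3 − (1/3)·89.6 = 44.8.
Equilibrium price: P = 251 − 134.4 = 116.6.

116.6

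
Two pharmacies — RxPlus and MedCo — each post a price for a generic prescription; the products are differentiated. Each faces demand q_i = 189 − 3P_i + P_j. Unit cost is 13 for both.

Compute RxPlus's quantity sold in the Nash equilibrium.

RxPlus's profit: π = (P_{RxPlus} − 13)(189 − 3P_{RxPlus} + P_{MedCo}).
∂π/∂P_{RxPlus} = 228 − 6P_{RxPlus} + P_{MedCo} = 0 ⇒ P_{RxPlus} = 38 + (1/6)P_{MedCo}.
By symmetry P_{MedCo} = P_{RxPlus}; substituting into the reaction function, (5/6)P_{RxPlus} = 38 and P_{RxPlus} = 45.6.
q_{RxPlus} = 189 − 3·45.6 + 45.6 = 97.8.

97.8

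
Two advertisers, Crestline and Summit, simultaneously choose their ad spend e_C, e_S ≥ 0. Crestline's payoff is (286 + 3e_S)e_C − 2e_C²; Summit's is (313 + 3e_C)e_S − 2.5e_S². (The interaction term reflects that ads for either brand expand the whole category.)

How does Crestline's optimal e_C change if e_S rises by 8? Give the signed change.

Expanding Crestline's payoff: 286e_C + 3e_Se_C − 2e_C².
∂π/∂e_C = 286 + 3e_S − 4e_C = 0, so e_C = 71.5 + 0.75e_S.
The reaction-function slope is 0.75, so an 8-unit rise in e_S moves e_C by 0.75 × 8 = 6. Crestline's best response rises — the actions are strategic complements.

6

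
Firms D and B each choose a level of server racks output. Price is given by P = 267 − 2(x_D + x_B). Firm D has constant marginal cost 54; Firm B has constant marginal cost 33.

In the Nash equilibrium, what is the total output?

Firm D's profit: π = x_D(267 − 2(x_D + x_B)) − 54x_D.
∂π/∂x_D = 213 − 4x_D − 2x_B = 0, so x_D = 53.25 − 0.5x_B.
By the same steps for B: x_B = 58.5 − 0.5x_D.
Substituting the second reaction function into the first: x_D = 53.25 − 0.5(58.5 − 0.5x_D), which gives 0.75x_D = 24 ⇒ x_D = 32.
Then x_B = 58.5 − 0.5·32 = 42.5.
Total output: 32 + 42.5 = 74.5.

74.5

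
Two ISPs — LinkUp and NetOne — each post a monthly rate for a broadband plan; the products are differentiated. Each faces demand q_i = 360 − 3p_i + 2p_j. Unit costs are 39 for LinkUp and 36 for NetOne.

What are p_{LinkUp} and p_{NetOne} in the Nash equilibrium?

118.6875, 117.5625

LinkUp's profit: π = (p_{LinkUp} − 39)(360 − 3p_{LinkUp} + 2p_{NetOne}).
∂π/∂p_{LinkUp} = 477 − 6p_{LinkUp} + 2p_{NetOne} = 0 ⇒ p_{LinkUp} = 79.5 + (1/3)p_{NetOne}.
Similarly p_{NetOne} = 78 + (1/3)p_{LinkUp}.
Plugging p_{NetOne} into LinkUp's best response: p_{LinkUp} = 79.5 + (1/3)(78 + (1/3)p_{LinkUp}) ⇒ (8/9)p_{LinkUp} = 105.5, so p_{LinkUp} = 118.6875.
Then p_{NetOne} = 78 + (1/3)·118.6875 = 117.5625.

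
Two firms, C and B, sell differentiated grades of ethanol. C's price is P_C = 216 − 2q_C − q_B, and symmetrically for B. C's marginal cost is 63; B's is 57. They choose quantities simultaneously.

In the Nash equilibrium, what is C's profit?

Firm C's profit: π = q_C(216 − 2q_C − q_B) − 63q_C.
∂π/∂q_C = 153 − 4q_C − q_B = 0 ⇒ q_C = 38.25 − 0.25q_B.
Similarly q_B = 39.75 − 0.25q_C.
Substituting the second reaction function into the first: q_C = 38.25 − 0.25(39.75 − 0.25q_C), which gives 0.9375q_C = 28.3125 ⇒ q_C = 30.2.
Then q_B = 39.75 − 0.25·30.2 = 32.2.
P_C = 216 − 2·30.2 − 32.2 = 123.4.
Profit = (123.4 − 63)·30.2 = 1824.08.

1824.08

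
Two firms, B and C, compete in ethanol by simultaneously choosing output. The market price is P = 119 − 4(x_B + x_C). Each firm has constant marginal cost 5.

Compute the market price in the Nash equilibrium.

Firm B's profit: π = x_B(119 − 4(x_B + x_C)) − 5x_B.
∂π/∂x_B = 114 − 8x_B − 4x_C = 0, so x_B = 14.25 − 0.5x_C.
By symmetry x_C = x_B; substituting into the reaction function, 1.5x_B = 14.25 and x_B = 9.5.
Equilibrium price: P = 119 − 4·19 = 43.

43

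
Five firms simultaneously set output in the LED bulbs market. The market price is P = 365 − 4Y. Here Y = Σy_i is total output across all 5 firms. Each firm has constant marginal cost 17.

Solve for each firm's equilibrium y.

A representative firm's profit is π_i = y_i(365 − 4Y) − 17y_i, with Y = y_i + Σ_{j≠i} y_j.
First-order condition: 348 − 8y_i − 4Σ_{j≠i} y_j = 0.
Imposing symmetry (y_j = y for all j) turns Σ_{j≠i} y_j into 4y, so 348 = 24y and y = 14.5.

14.5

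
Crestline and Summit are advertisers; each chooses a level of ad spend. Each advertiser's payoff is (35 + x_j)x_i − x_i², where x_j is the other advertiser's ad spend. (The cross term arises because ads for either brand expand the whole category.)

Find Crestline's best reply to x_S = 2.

Crestline's payoff is (35 + x_S)x_C − x_C².
∂π/∂x_C = 35 + x_S − 2x_C = 0, so x_C = 17.5 + 0.5x_S.
At x_S = 2: x_C = 17.5 + 0.5·2 = 18.5.

18.5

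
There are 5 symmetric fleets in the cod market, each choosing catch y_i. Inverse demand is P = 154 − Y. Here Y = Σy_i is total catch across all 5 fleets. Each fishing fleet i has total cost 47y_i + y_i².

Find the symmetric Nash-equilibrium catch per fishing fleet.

13.375

A representative fishing fleet's profit is π_i = y_i(154 − Y) − 47y_i − y_i², with Y = y_i + Σ_{j≠i} y_j.
First-order condition: 107 − 4y_i − Σ_{j≠i} y_j = 0.
With identical fishing fleets, set every y_j = y: then 107 − 4y − 4y = 0, i.e. y = 107/8 = 13.375.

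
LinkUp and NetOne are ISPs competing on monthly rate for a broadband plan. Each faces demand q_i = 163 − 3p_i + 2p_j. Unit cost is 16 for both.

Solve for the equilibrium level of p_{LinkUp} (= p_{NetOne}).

52.75

LinkUp's profit: π = (p_{LinkUp} − 16)(163 − 3p_{LinkUp} + 2p_{NetOne}).
∂π/∂p_{LinkUp} = 211 − 6p_{LinkUp} + 2p_{NetOne} = 0 ⇒ p_{LinkUp} = 211/6 + (1/3)p_{NetOne}.
Setting p_{LinkUp} = p_{NetOne} in the reaction function: p_{LinkUp} = 211/6 + (1/3)p_{LinkUp}, so p_{LinkUp} = (211/6) / (2/3) = 52.75.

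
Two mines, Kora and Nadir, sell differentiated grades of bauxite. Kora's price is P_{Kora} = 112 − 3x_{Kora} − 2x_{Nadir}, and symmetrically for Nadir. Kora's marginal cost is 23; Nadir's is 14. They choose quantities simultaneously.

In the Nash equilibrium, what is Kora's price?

54.6875

Mine Kora's profit: π = x_{Kora}(112 − 3x_{Kora} − 2x_{Nadir}) − 23x_{Kora}.
∂π/∂x_{Kora} = 89 − 6x_{Kora} − 2x_{Nadir} = 0 ⇒ x_{Kora} = 89/6 − (1/3)x_{Nadir}.
Similarly x_{Nadir} = 49/3 − (1/3)x_{Kora}.
Plugging x_{Nadir} into Kora's best response: x_{Kora} = 89/6 − (1/3)(49/3 − (1/3)x_{Kora}) ⇒ (8/9)x_{Kora} = 169/18, so x_{Kora} = 10.5625.
Then x_{Nadir} = 49/3 − (1/3)·10.5625 = 12.8125.
P_{Kora} = 112 − 3·10.5625 − 2·12.8125 = 54.6875.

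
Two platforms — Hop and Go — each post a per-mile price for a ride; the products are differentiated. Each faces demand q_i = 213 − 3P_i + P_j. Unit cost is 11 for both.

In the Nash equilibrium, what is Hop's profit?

Hop's profit: π = (P_{Hop} − 11)(213 − 3P_{Hop} + P_{Go}).
∂π/∂P_{Hop} = 246 − 6P_{Hop} + P_{Go} = 0 ⇒ P_{Hop} = 41 + (1/6)P_{Go}.
By symmetry P_{Go} = P_{Hop}; substituting into the reaction function, (5/6)P_{Hop} = 41 and P_{Hop} = 49.2.
q_{Hop} = 213 − 3·49.2 + 49.2 = 114.6.
Profit = (49.2 − 11)·114.6 = 4377.72.

4377.72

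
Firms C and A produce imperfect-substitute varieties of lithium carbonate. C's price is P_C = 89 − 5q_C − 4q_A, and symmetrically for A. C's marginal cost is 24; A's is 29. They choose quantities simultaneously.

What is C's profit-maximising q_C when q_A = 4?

4.9

Firm C's profit: π = q_C(89 − 5q_C − 4q_A) − 24q_C.
∂π/∂q_C = 65 − 10q_C − 4q_A = 0 ⇒ q_C = 6.5 − 0.4q_A.
At q_A = 4: q_C = 6.5 − 0.4·4 = 4.9.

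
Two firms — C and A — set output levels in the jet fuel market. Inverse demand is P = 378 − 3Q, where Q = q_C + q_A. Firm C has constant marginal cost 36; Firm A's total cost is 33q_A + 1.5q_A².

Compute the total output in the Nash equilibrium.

Firm C's profit: π = q_C(378 − 3(q_C + q_A)) − 36q_C.
∂π/∂q_C = 342 − 6q_C − 3q_A = 0, so q_C = 57 − 0.5q_A.
For A: ∂π/∂q_A = 345 − 9q_A − 3q_C = 0 ⇒ q_A = 115/3 − (1/3)q_C.
Solving the two reaction functions simultaneously: (1 − (−0.5)(−1/3))q_C = 57 − 0.5·(115/3), so (5/6)q_C = 227/6 and q_C = 45.4.
Then q_A = 115/3 − (1/3)·45.4 = 23.2.
Total output: 45.4 + 23.2 = 68.6.

68.6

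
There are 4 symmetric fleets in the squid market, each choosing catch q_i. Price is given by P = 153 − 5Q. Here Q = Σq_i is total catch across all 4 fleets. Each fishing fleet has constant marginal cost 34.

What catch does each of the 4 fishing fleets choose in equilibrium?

A representative fishing fleet's profit is π_i = q_i(153 − 5Q) − 34q_i, with Q = q_i + Σ_{j≠i} q_j.
First-order condition: 119 − 10q_i − 5Σ_{j≠i} q_j = 0.
With identical fishing fleets, set every q_j = q: then 119 − 10q − 15q = 0, i.e. q = 119/25 = 4.76.

4.76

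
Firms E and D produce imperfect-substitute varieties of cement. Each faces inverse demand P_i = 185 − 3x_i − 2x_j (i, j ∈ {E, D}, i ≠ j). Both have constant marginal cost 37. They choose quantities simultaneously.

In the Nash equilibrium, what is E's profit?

Firm E's profit: π = x_E(185 − 3x_E − 2x_D) − 37x_E.
∂π/∂x_E = 148 − 6x_E − 2x_D = 0 ⇒ x_E = 74/3 − (1/3)x_D.
The game is symmetric, so in equilibrium x_D = x_E: the reaction function gives (4/3)x_E = 74/3, hence x_E = 18.5.
P_E = 185 − 3·18.5 − 2·18.5 = 92.5.
Profit = (92.5 − 37)·18.5 = 1026.75.

1026.75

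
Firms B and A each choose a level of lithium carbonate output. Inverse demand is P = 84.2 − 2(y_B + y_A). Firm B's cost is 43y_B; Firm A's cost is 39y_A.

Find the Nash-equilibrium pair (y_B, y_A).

Firm B's profit: π = y_B(84.2 − 2(y_B + y_A)) − 43y_B.
∂π/∂y_B = 41.2 − 4y_B − 2y_A = 0, so y_B = 10.3 − 0.5y_A.
By the same steps for A: y_A = 11.3 − 0.5y_B.
Plugging y_A into B's best response: y_B = 10.3 − 0.5(11.3 − 0.5y_B) ⇒ 0.75y_B = 4.65, so y_B = 6.2.
Then y_A = 11.3 − 0.5·6.2 = 8.2.

6.2, 8.2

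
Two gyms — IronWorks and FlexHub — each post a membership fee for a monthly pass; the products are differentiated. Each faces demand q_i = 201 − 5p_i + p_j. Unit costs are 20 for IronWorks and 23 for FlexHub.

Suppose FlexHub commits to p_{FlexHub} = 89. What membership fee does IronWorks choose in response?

39

IronWorks's profit: π = (p_{IronWorks} − 20)(201 − 5p_{IronWorks} + p_{FlexHub}).
∂π/∂p_{IronWorks} = 301 − 10p_{IronWorks} + p_{FlexHub} = 0 ⇒ p_{IronWorks} = 30.1 + 0.1p_{FlexHub}.
At p_{FlexHub} = 89: p_{IronWorks} = 30.1 + 0.1·89 = 39.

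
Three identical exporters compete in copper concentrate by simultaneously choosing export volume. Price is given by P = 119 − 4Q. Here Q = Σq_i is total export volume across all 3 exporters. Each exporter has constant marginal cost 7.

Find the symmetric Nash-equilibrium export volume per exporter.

A representative exporter's profit is π_i = q_i(119 − 4Q) − 7q_i, with Q = q_i + Σ_{j≠i} q_j.
First-order condition: 112 − 8q_i − 4Σ_{j≠i} q_j = 0.
In a symmetric equilibrium every exporter chooses the same q, so Σ_{j≠i} q_j = 2q. The condition becomes 112 − 16q = 0, giving q = 112/16 = 7.

7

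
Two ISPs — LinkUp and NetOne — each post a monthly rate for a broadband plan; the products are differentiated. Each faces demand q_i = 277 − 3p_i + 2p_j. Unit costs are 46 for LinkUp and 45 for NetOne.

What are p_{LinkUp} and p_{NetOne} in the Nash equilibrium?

103.5625, 103.1875

LinkUp's profit: π = (p_{LinkUp} − 46)(277 − 3p_{LinkUp} + 2p_{NetOne}).
∂π/∂p_{LinkUp} = 415 − 6p_{LinkUp} + 2p_{NetOne} = 0 ⇒ p_{LinkUp} = 415/6 + (1/3)p_{NetOne}.
Similarly p_{NetOne} = 206/3 + (1/3)p_{LinkUp}.
Plugging p_{NetOne} into LinkUp's best response: p_{LinkUp} = 415/6 + (1/3)(206/3 + (1/3)p_{LinkUp}) ⇒ (8/9)p_{LinkUp} = 1657/18, so p_{LinkUp} = 103.5625.
Then p_{NetOne} = 206/3 + (1/3)·103.5625 = 103.1875.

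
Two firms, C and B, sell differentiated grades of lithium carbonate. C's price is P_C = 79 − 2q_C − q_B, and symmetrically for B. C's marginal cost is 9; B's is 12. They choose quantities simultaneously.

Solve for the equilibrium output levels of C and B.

14.2, 13.2

Firm C's profit: π = q_C(79 − 2q_C − q_B) − 9q_C.
∂π/∂q_C = 70 − 4q_C − q_B = 0 ⇒ q_C = 17.5 − 0.25q_B.
Similarly q_B = 16.75 − 0.25q_C.
Solving the two reaction functions simultaneously: (1 − (−0.25)(−0.25))q_C = 17.5 − 0.25·16.75, so 0.9375q_C = 13.3125 and q_C = 14.2.
Then q_B = 16.75 − 0.25·14.2 = 13.2.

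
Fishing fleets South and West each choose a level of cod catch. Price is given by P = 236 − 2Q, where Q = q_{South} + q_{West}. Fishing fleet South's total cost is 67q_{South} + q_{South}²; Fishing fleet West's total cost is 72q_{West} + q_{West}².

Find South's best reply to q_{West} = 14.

23.5

Fishing fleet South's profit: π = q_{South}(236 − 2(q_{South} + q_{West})) − 67q_{South} − q_{South}².
∂π/∂q_{South} = 169 − 6q_{South} − 2q_{West} = 0, so q_{South} = 169/6 − (1/3)q_{West}.
At q_{West} = 14: q_{South} = 169/6 − (1/3)·14 = 23.5.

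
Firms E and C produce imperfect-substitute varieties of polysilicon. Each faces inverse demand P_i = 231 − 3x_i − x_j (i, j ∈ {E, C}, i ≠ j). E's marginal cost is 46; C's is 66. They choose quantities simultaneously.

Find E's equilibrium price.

Firm E's profit: π = x_E(231 − 3x_E − x_C) − 46x_E.
∂π/∂x_E = 185 − 6x_E − x_C = 0 ⇒ x_E = 185/6 − (1/6)x_C.
Similarly x_C = 27.5 − (1/6)x_E.
Solving the two reaction functions simultaneously: (1 − (−1/6)(−1/6))x_E = 185/6 − (1/6)·27.5, so (35/36)x_E = 26.25 and x_E = 27.
Then x_C = 27.5 − (1/6)·27 = 23.
P_E = 231 − 3·27 − 23 = 127.

127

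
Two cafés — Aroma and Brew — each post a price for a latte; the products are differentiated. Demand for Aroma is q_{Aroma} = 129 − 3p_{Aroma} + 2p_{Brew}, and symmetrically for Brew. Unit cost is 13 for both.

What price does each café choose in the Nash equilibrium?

42

Aroma's profit: π = (p_{Aroma} − 13)(129 − 3p_{Aroma} + 2p_{Brew}).
∂π/∂p_{Aroma} = 168 − 6p_{Aroma} + 2p_{Brew} = 0 ⇒ p_{Aroma} = 28 + (1/3)p_{Brew}.
Setting p_{Aroma} = p_{Brew} in the reaction function: p_{Aroma} = 28 + (1/3)p_{Aroma}, so p_{Aroma} = 28 / (2/3) = 42.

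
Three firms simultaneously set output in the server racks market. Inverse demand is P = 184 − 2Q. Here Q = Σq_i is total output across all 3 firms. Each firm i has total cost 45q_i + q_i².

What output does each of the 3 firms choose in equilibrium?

13.9

A representative firm's profit is π_i = q_i(184 − 2Q) − 45q_i − q_i², with Q = q_i + Σ_{j≠i} q_j.
First-order condition: 139 − 6q_i − 2Σ_{j≠i} q_j = 0.
Imposing symmetry (q_j = q for all j) turns Σ_{j≠i} q_j into 2q, so 139 = 10q and q = 13.9.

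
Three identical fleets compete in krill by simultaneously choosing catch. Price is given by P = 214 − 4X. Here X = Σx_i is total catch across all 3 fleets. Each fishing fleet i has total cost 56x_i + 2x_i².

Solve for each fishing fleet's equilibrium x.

A representative fishing fleet's profit is π_i = x_i(214 − 4X) − 56x_i − 2x_i², with X = x_i + Σ_{j≠i} x_j.
First-order condition: 158 − 12x_i − 4Σ_{j≠i} x_j = 0.
In a symmetric equilibrium every fishing fleet chooses the same x, so Σ_{j≠i} x_j = 2x. The condition becomes 158 − 20x = 0, giving x = 158/20 = 7.9.

7.9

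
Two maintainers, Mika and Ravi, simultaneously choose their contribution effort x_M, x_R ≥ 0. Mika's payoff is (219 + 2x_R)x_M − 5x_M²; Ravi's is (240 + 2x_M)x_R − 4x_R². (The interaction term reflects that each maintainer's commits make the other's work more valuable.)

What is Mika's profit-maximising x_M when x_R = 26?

Expanding Mika's payoff: 219x_M + 2x_Rx_M − 5x_M².
∂π/∂x_M = 219 + 2x_R − 10x_M = 0, so x_M = 21.9 + 0.2x_R.
At x_R = 26: x_M = 21.9 + 0.2·26 = 27.1.

27.1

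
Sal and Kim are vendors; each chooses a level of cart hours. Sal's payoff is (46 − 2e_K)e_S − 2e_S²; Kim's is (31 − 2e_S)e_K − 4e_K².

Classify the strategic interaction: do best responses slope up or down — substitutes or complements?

Expanding Sal's payoff: 46e_S − 2e_Ke_S − 2e_S².
∂π/∂e_S = 46 − 2e_K − 4e_S = 0, so e_S = 11.5 − 0.5e_K.
The best-response slope de_S/de_K = −0.5 < 0: the reaction function is downward-sloping, so the choices are strategic substitutes.

strategic substitutes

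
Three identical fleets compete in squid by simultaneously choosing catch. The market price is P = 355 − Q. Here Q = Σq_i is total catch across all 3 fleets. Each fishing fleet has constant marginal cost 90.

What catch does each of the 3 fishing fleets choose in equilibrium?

A representative fishing fleet's profit is π_i = q_i(355 − Q) − 90q_i, with Q = q_i + Σ_{j≠i} q_j.
First-order condition: 265 − 2q_i − Σ_{j≠i} q_j = 0.
With identical fishing fleets, set every q_j = q: then 265 − 2q − 2q = 0, i.e. q = 265/4 = 66.25.

66.25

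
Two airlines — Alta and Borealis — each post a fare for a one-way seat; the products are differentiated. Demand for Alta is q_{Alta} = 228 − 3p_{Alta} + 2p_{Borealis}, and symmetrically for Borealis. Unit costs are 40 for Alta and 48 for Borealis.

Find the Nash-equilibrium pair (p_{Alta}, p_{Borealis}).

88.5, 91.5

Alta's profit: π = (p_{Alta} − 40)(228 − 3p_{Alta} + 2p_{Borealis}).
∂π/∂p_{Alta} = 348 − 6p_{Alta} + 2p_{Borealis} = 0 ⇒ p_{Alta} = 58 + (1/3)p_{Borealis}.
Similarly p_{Borealis} = 62 + (1/3)p_{Alta}.
Solving the two reaction functions simultaneously: (1 − (1/3)(1/3))p_{Alta} = 58 + (1/3)·62, so (8/9)p_{Alta} = 236/3 and p_{Alta} = 88.5.
Then p_{Borealis} = 62 + (1/3)·88.5 = 91.5.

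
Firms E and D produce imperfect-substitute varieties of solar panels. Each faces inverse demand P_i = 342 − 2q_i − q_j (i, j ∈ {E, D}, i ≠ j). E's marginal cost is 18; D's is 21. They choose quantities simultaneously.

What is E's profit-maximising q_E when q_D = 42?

70.5

Firm E's profit: π = q_E(342 − 2q_E − q_D) − 18q_E.
∂π/∂q_E = 324 − 4q_E − q_D = 0 ⇒ q_E = 81 − 0.25q_D.
At q_D = 42: q_E = 81 − 0.25·42 = 70.5.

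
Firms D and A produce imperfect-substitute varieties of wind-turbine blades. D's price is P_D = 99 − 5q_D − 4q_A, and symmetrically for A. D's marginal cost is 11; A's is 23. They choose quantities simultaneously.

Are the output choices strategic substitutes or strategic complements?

Firm D's profit: π = q_D(99 − 5q_D − 4q_A) − 11q_D.
∂π/∂q_D = 88 − 10q_D − 4q_A = 0 ⇒ q_D = 8.8 − 0.4q_A.
The best-response slope dq_D/dq_A = −0.4 < 0: the reaction function is downward-sloping, so the choices are strategic substitutes.

strategic substitutes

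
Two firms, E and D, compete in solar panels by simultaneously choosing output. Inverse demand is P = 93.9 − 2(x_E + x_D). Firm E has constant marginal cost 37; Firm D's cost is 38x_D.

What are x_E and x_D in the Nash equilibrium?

9.65, 9.15

Firm E's profit: π = x_E(93.9 − 2(x_E + x_D)) − 37x_E.
∂π/∂x_E = 56.9 − 4x_E − 2x_D = 0, so x_E = 14.225 − 0.5x_D.
By the same steps for D: x_D = 13.975 − 0.5x_E.
Substituting the second reaction function into the first: x_E = 14.225 − 0.5(13.975 − 0.5x_E), which gives 0.75x_E = 7.2375 ⇒ x_E = 9.65.
Then x_D = 13.975 − 0.5·9.65 = 9.15.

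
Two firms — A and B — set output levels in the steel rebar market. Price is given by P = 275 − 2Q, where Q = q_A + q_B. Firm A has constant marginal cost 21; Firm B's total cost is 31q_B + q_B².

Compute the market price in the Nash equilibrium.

Firm A's profit: π = q_A(275 − 2(q_A + q_B)) − 21q_A.
∂π/∂q_A = 254 − 4q_A − 2q_B = 0, so q_A = 63.5 − 0.5q_B.
For B: ∂π/∂q_B = 244 − 6q_B − 2q_A = 0 ⇒ q_B = 122/3 − (1/3)q_A.
Substituting the second reaction function into the first: q_A = 63.5 − 0.5(122/3 − (1/3)q_A), which gives (5/6)q_A = 259/6 ⇒ q_A = 51.8.
Then q_B = 122/3 − (1/3)·51.8 = 23.4.
Equilibrium price: P = 275 − 2·75.2 = 124.6.

124.6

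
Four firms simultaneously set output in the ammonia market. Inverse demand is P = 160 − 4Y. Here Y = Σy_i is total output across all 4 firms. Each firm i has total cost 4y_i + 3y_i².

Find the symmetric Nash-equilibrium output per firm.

6

A representative firm's profit is π_i = y_i(160 − 4Y) − 4y_i − 3y_i², with Y = y_i + Σ_{j≠i} y_j.
First-order condition: 156 − 14y_i − 4Σ_{j≠i} y_j = 0.
In a symmetric equilibrium every firm chooses the same y, so Σ_{j≠i} y_j = 3y. The condition becomes 156 − 26y = 0, giving y = 156/26 = 6.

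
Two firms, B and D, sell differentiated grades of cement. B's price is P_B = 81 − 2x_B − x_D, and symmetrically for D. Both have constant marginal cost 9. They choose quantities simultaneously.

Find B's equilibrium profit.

Firm B's profit: π = x_B(81 − 2x_B − x_D) − 9x_B.
∂π/∂x_B = 72 − 4x_B − x_D = 0 ⇒ x_B = 18 − 0.25x_D.
The game is symmetric, so in equilibrium x_D = x_B: the reaction function gives 1.25x_B = 18, hence x_B = 14.4.
P_B = 81 − 2·14.4 − 14.4 = 37.8.
Profit = (37.8 − 9)·14.4 = 414.72.

414.72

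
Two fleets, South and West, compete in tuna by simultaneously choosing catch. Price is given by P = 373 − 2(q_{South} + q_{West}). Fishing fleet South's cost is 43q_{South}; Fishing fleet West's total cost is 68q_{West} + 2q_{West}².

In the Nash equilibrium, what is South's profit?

10512.5

Fishing fleet South's profit: π = q_{South}(373 − 2(q_{South} + q_{West})) − 43q_{South}.
∂π/∂q_{South} = 330 − 4q_{South} − 2q_{West} = 0, so q_{South} = 82.5 − 0.5q_{West}.
For West: ∂π/∂q_{West} = 305 − 8q_{West} − 2q_{South} = 0 ⇒ q_{West} = 38.125 − 0.25q_{South}.
Solving the two reaction functions simultaneously: (1 − (−0.5)(−0.25))q_{South} = 82.5 − 0.5·38.125, so 0.875q_{South} = 63.4375 and q_{South} = 72.5.
Then q_{West} = 38.125 − 0.25·72.5 = 20.
Price P = 373 − 2·92.5 = 188.
South's profit: (188 − 43)·72.5 = 10512.5.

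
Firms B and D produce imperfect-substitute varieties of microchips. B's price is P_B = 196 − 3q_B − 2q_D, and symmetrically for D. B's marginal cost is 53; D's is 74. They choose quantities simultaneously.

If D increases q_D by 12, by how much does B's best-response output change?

-4

Firm B's profit: π = q_B(196 − 3q_B − 2q_D) − 53q_B.
∂π/∂q_B = 143 − 6q_B − 2q_D = 0 ⇒ q_B = 143/6 − (1/3)q_D.
The reaction-function slope is −1/3, so a 12-unit rise in q_D moves q_B by −1/3 × 12 = −4. B's best response falls — the actions are strategic substitutes.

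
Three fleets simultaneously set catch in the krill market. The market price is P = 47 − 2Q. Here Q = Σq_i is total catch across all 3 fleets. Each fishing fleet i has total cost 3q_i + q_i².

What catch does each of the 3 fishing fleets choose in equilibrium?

A representative fishing fleet's profit is π_i = q_i(47 − 2Q) − 3q_i − q_i², with Q = q_i + Σ_{j≠i} q_j.
First-order condition: 44 − 6q_i − 2Σ_{j≠i} q_j = 0.
In a symmetric equilibrium every fishing fleet chooses the same q, so Σ_{j≠i} q_j = 2q. The condition becomes 44 − 10q = 0, giving q = 44/10 = 4.4.

4.4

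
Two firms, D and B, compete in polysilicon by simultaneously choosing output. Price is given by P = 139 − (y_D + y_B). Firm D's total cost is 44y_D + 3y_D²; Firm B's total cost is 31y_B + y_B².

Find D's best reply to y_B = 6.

Firm D's profit: π = y_D(139 − (y_D + y_B)) − 44y_D − 3y_D².
∂π/∂y_D = 95 − 8y_D − y_B = 0, so y_D = 11.875 − 0.125y_B.
At y_B = 6: y_D = 11.875 − 0.125·6 = 11.125.

11.125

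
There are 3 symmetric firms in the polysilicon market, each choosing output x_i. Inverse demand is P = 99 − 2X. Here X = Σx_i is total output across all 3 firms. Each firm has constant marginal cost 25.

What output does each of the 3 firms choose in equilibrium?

A representative firm's profit is π_i = x_i(99 − 2X) − 25x_i, with X = x_i + Σ_{j≠i} x_j.
First-order condition: 74 − 4x_i − 2Σ_{j≠i} x_j = 0.
With identical firms, set every x_j = x: then 74 − 4x − 4x = 0, i.e. x = 74/8 = 9.25.

9.25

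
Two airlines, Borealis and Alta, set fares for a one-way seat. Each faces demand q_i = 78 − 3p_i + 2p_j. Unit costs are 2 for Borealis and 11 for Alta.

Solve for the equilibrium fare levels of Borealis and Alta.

22.6875, 26.0625

Borealis's profit: π = (p_{Borealis} − 2)(78 − 3p_{Borealis} + 2p_{Alta}).
∂π/∂p_{Borealis} = 84 − 6p_{Borealis} + 2p_{Alta} = 0 ⇒ p_{Borealis} = 14 + (1/3)p_{Alta}.
Similarly p_{Alta} = 18.5 + (1/3)p_{Borealis}.
Substituting the second reaction function into the first: p_{Borealis} = 14 + (1/3)(18.5 + (1/3)p_{Borealis}), which gives (8/9)p_{Borealis} = 121/6 ⇒ p_{Borealis} = 22.6875.
Then p_{Alta} = 18.5 + (1/3)·22.6875 = 26.0625.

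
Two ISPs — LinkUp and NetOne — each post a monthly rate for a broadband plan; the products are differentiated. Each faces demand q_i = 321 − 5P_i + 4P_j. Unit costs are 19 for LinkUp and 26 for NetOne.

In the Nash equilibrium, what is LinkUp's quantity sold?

260

LinkUp's profit: π = (P_{LinkUp} − 19)(321 − 5P_{LinkUp} + 4P_{NetOne}).
∂π/∂P_{LinkUp} = 416 − 10P_{LinkUp} + 4P_{NetOne} = 0 ⇒ P_{LinkUp} = 41.6 + 0.4P_{NetOne}.
Similarly P_{NetOne} = 45.1 + 0.4P_{LinkUp}.
Plugging P_{NetOne} into LinkUp's best response: P_{LinkUp} = 41.6 + 0.4(45.1 + 0.4P_{LinkUp}) ⇒ 0.84P_{LinkUp} = 59.64, so P_{LinkUp} = 71.
Then P_{NetOne} = 45.1 + 0.4·71 = 73.5.
q_{LinkUp} = 321 − 5·71 + 4·73.5 = 260.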